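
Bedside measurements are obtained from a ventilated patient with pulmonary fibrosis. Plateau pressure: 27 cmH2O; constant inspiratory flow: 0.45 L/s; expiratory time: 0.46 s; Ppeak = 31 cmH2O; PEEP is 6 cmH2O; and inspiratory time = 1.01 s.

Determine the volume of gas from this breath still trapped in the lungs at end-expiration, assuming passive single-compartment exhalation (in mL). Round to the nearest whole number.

42

Vt = flow × Ti = 0.45 L/s × 1.01 s × 1000 mL/L = 454.5 mL.
R = (PIP − Pplat)/V̇ = (31 − 27) / 0.45 = 4.0/0.45 = 8.889 cmH2O·s/L.
C = Vt/(Pplat − PEEP) = 454.5 / (27 − 6) = 454.5/21.0 = 21.643 mL/cmH2O.
τ = R × C = 8.889 × 0.02164 L/cmH2O = 0.1924 s.
Fraction remaining = e^(−Te/τ) = e^(−0.46/0.1924) = 0.09155.
Trapped volume = 454.5 × 0.09155 = 41.609 mL.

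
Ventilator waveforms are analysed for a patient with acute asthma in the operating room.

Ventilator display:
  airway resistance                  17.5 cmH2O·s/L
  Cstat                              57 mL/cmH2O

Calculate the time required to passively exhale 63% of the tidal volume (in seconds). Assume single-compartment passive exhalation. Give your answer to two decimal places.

0.99

τ = R × C = 17.5 × 57 mL/cmH2O = 17.5 × 0.057 L/cmH2O = 0.9975 s.
Exhaled fraction f = 1 − e^(−t/τ) → t = −τ·ln(1 − f) = −0.9975·ln(0.37) = 0.9918 s.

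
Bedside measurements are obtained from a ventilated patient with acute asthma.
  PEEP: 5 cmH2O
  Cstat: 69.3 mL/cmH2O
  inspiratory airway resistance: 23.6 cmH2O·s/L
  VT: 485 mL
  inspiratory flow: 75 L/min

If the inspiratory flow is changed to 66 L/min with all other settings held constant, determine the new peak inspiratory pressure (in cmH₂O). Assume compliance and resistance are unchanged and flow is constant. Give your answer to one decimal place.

38.0

Flow: 75 L/min ÷ 60 = 1.25 L/s.
New flow: 66 L/min ÷ 60 = 1.1 L/s.
PIP = Vt/C + R·V̇ + PEEP (constant-flow equation of motion).
Only the resistive term changes: ΔPIP = R × ΔV̇ = 23.6 × (1.1 − 1.25) = 23.6 × -0.15 = -3.54 cmH2O.
Original PIP = 485/69.3 + 23.6×1.25 + 5 = 41.499 cmH2O; new PIP = 41.499 + (-3.54) = 37.959 cmH2O.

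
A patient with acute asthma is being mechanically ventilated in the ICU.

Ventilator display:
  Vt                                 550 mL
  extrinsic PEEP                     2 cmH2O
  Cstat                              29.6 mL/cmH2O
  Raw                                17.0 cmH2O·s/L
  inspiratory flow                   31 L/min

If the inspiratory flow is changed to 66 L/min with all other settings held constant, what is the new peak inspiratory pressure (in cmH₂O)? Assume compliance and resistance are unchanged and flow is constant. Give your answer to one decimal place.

Flow: 31 L/min ÷ 60 = 0.5167 L/s.
New flow: 66 L/min ÷ 60 = 1.1 L/s.
PIP = Vt/C + R·V̇ + PEEP (constant-flow equation of motion).
Only the resistive term changes: ΔPIP = R × ΔV̇ = 17.0 × (1.1 − 0.5167) = 17.0 × 0.5833 = 9.916 cmH2O.
Original PIP = 550/29.6 + 17.0×0.5167 + 2 = 29.365 cmH2O; new PIP = 29.365 + (9.916) = 39.281 cmH2O.

39.3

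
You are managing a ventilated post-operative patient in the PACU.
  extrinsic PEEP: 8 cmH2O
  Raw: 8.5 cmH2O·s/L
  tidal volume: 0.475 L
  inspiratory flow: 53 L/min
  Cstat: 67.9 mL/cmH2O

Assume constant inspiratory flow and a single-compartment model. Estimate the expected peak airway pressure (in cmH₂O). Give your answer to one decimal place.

22.5

Flow: 53 L/min ÷ 60 = 0.8833 L/s.
Equation of motion (constant flow): PIP = Vt/C + R·V̇ + PEEP.
PIP = 475/67.9 + 8.5×0.8833 + 8 = 6.996 + 7.508 + 8 = 22.504 cmH2O.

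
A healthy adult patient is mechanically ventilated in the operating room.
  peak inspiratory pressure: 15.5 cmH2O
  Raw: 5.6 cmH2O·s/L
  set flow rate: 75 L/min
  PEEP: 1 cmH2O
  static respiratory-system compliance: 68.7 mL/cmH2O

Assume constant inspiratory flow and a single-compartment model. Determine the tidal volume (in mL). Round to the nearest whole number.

515

Flow: 75 L/min ÷ 60 = 1.25 L/s.
Equation of motion (constant flow): PIP = Vt/C + R·V̇ + PEEP.
Vt/C = PIP − R·V̇ − PEEP = 15.5 − 7.0 − 1 = 7.5 cmH2O.
Vt = C × 7.5 = 68.7 × 7.5 = 515.25 mL.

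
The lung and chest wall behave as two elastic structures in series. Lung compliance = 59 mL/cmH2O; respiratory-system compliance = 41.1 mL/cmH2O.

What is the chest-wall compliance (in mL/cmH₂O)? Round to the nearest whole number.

135

1/Ccw = 1/Crs − 1/CL.
1/Ccw = 1/41.1 − 1/59 = 0.007382.
Ccw = 135.46 mL/cmH2O.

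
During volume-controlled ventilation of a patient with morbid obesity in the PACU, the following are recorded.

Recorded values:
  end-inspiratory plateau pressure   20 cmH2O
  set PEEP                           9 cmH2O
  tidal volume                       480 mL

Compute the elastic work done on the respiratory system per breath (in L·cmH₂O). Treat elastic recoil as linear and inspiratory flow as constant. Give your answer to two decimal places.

2.64

Elastic work ≈ ½ × (Pplat − PEEP) × Vt = 0.5 × (20 − 9) × 0.480 L = 0.5 × 11.0 × 0.480 = 2.64 L·cmH2O.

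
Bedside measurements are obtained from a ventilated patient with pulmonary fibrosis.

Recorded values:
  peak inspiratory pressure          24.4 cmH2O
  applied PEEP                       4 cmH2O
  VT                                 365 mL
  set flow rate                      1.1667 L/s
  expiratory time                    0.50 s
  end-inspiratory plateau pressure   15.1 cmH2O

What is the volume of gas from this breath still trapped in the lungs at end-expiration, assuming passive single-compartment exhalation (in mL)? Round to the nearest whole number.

R = (PIP − Pplat)/V̇ = (24.4 − 15.1) / 1.1667 = 9.3/1.1667 = 7.971 cmH2O·s/L.
C = Vt/(Pplat − PEEP) = 365.0 / (15.1 − 4) = 365.0/11.1 = 32.883 mL/cmH2O.
τ = R × C = 7.971 × 0.03288 L/cmH2O = 0.2621 s.
Fraction remaining = e^(−Te/τ) = e^(−0.50/0.2621) = 0.1484.
Trapped volume = 365.0 × 0.1484 = 54.166 mL.

54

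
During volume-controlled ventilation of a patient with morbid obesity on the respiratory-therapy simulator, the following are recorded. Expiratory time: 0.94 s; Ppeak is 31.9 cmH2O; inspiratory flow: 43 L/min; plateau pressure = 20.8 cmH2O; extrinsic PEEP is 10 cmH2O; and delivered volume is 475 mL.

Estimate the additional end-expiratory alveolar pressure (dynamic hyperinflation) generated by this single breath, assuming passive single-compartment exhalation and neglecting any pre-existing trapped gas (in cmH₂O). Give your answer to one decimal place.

Flow: 43 L/min ÷ 60 = 0.7167 L/s.
R = (PIP − Pplat)/V̇ = (31.9 − 20.8) / 0.7167 = 11.1/0.7167 = 15.488 cmH2O·s/L.
C = Vt/(Pplat − PEEP) = 475.0 / (20.8 − 10) = 475.0/10.8 = 43.981 mL/cmH2O.
τ = R × C = 15.488 × 0.04398 L/cmH2O = 0.6812 s.
Fraction remaining = e^(−Te/τ) = e^(−0.94/0.6812) = 0.2516; trapped volume = 475.0 × 0.2516 = 119.51 mL.
Additional alveolar pressure from trapping ≈ V_trapped / C = 119.51 / 43.981 = 2.717 cmH2O.

2.7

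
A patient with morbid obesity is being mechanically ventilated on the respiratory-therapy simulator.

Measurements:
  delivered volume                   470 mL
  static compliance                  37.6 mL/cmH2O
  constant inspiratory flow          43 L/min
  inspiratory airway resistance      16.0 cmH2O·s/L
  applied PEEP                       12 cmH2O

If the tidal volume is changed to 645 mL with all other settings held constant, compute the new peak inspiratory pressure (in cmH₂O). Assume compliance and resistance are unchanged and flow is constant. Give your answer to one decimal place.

40.6

Flow: 43 L/min ÷ 60 = 0.7167 L/s.
PIP = Vt/C + R·V̇ + PEEP (constant-flow equation of motion).
Only the elastic term changes: ΔPIP = ΔVt / C = (645 − 470) / 37.6 = 4.654 cmH2O.
Original PIP = 470/37.6 + 16.0×0.7167 + 12 = 35.967 cmH2O; new PIP = 35.967 + (4.654) = 40.621 cmH2O.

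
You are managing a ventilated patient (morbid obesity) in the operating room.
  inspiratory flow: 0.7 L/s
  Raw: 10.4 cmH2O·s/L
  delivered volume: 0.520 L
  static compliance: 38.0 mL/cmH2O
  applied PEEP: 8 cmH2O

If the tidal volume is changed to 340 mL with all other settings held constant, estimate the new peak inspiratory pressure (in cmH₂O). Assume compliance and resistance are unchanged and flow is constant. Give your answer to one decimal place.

PIP = Vt/C + R·V̇ + PEEP (constant-flow equation of motion).
Only the elastic term changes: ΔPIP = ΔVt / C = (340 − 520) / 38.0 = -4.737 cmH2O.
Original PIP = 520/38.0 + 10.4×0.7 + 8 = 28.964 cmH2O; new PIP = 28.964 + (-4.737) = 24.227 cmH2O.

24.2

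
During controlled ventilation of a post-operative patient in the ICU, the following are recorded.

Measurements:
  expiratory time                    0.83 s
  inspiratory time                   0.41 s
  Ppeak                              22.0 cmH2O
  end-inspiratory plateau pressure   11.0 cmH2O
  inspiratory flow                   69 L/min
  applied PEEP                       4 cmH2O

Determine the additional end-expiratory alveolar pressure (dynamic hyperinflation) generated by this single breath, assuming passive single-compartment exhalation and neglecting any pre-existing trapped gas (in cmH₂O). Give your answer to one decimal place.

1.9

Flow: 69 L/min ÷ 60 = 1.15 L/s.
Vt = flow × Ti = 1.15 L/s × 0.41 s × 1000 mL/L = 471.5 mL.
R = (PIP − Pplat)/V̇ = (22.0 − 11.0) / 1.15 = 11.0/1.15 = 9.565 cmH2O·s/L.
C = Vt/(Pplat − PEEP) = 471.5 / (11.0 − 4) = 471.5/7.0 = 67.357 mL/cmH2O.
τ = R × C = 9.565 × 0.06736 L/cmH2O = 0.6443 s.
Fraction remaining = e^(−Te/τ) = e^(−0.83/0.6443) = 0.2758; trapped volume = 471.5 × 0.2758 = 130.04 mL.
Additional alveolar pressure from trapping ≈ V_trapped / C = 130.04 / 67.357 = 1.931 cmH2O.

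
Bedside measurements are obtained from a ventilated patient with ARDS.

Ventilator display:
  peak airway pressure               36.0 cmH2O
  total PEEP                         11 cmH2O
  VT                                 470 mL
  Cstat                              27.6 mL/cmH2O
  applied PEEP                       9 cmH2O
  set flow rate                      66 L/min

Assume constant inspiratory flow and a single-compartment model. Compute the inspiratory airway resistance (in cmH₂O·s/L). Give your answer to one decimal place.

Flow: 66 L/min ÷ 60 = 1.1 L/s.
Total PEEP = 11 cmH2O (set 9 + intrinsic 2); this is the baseline alveolar pressure.
Equation of motion (constant flow): PIP = Vt/C + R·V̇ + PEEP.
R·V̇ = PIP − Vt/C − PEEP = 36.0 − 470/27.6 − 11 = 36.0 − 17.029 − 11 = 7.971 cmH2O.
R = 7.971 / 1.1 = 7.246 cmH2O·s/L.

7.2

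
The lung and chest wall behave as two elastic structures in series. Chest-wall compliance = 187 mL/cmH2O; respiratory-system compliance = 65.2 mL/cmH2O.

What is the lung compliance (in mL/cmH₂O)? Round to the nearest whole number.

1/CL = 1/Crs − 1/Ccw.
1/CL = 1/65.2 − 1/187 = 0.00999.
CL = 100.1 mL/cmH2O.

100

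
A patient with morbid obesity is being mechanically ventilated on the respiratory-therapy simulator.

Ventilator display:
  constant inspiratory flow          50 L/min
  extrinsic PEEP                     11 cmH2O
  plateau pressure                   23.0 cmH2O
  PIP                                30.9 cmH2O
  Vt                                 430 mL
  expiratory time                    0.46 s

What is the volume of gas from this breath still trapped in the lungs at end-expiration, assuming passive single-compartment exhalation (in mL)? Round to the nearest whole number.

Flow: 50 L/min ÷ 60 = 0.8333 L/s.
R = (PIP − Pplat)/V̇ = (30.9 − 23.0) / 0.8333 = 7.9/0.8333 = 9.48 cmH2O·s/L.
C = Vt/(Pplat − PEEP) = 430.0 / (23.0 − 11) = 430.0/12.0 = 35.833 mL/cmH2O.
τ = R × C = 9.48 × 0.03583 L/cmH2O = 0.3397 s.
Fraction remaining = e^(−Te/τ) = e^(−0.46/0.3397) = 0.2582.
Trapped volume = 430.0 × 0.2582 = 111.03 mL.

111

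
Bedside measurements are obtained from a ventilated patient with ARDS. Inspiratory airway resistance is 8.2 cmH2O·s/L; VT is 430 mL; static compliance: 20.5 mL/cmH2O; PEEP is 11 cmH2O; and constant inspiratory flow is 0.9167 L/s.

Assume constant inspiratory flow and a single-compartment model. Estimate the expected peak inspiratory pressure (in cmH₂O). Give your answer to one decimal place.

Equation of motion (constant flow): PIP = Vt/C + R·V̇ + PEEP.
PIP = 430/20.5 + 8.2×0.9167 + 11 = 20.976 + 7.517 + 11 = 39.493 cmH2O.

39.5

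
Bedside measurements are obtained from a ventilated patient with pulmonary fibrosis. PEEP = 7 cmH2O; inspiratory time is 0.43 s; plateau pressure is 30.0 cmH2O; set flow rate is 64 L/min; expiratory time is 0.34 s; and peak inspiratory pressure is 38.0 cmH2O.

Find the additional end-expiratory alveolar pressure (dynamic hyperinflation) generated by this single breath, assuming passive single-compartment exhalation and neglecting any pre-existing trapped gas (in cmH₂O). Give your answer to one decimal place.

2.4

Flow: 64 L/min ÷ 60 = 1.0667 L/s.
Vt = flow × Ti = 1.0667 L/s × 0.43 s × 1000 mL/L = 458.68 mL.
R = (PIP − Pplat)/V̇ = (38.0 − 30.0) / 1.0667 = 8.0/1.0667 = 7.5 cmH2O·s/L.
C = Vt/(Pplat − PEEP) = 458.68 / (30.0 − 7) = 458.68/23.0 = 19.943 mL/cmH2O.
τ = R × C = 7.5 × 0.01994 L/cmH2O = 0.1496 s.
Fraction remaining = e^(−Te/τ) = e^(−0.34/0.1496) = 0.103; trapped volume = 458.68 × 0.103 = 47.244 mL.
Additional alveolar pressure from trapping ≈ V_trapped / C = 47.244 / 19.943 = 2.369 cmH2O.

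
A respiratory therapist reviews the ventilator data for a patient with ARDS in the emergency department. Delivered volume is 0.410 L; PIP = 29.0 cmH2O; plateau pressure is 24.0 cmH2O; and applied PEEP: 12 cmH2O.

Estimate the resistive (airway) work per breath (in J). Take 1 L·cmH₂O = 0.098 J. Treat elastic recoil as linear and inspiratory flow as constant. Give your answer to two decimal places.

With constant inspiratory flow the resistive pressure is constant at PIP − Pplat = 29.0 − 24.0 = 5.0 cmH2O, so resistive work = 5.0 × 0.410 = 2.05 L·cmH2O.
× 0.098 J/(L·cmH2O) → 0.2009 J.

0.20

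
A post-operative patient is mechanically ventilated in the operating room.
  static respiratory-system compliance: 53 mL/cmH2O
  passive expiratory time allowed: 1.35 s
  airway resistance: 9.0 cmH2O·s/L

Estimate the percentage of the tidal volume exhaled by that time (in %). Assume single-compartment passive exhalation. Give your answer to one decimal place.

τ = R × C = 9.0 × 53 mL/cmH2O = 9.0 × 0.053 L/cmH2O = 0.477 s.
Passive exhalation: V(t)/V₀ = e^(−t/τ) = e^(−1.35/0.477) = 0.059.
Fraction exhaled = 1 − 0.059 = 0.941 → 94.1%.

94.1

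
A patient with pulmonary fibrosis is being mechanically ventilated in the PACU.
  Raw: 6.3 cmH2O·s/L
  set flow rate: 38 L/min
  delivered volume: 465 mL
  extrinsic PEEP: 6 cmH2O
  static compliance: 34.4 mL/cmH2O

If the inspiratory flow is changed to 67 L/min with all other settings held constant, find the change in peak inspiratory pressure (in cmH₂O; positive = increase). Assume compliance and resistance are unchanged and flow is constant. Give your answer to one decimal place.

3.0

Flow: 38 L/min ÷ 60 = 0.6333 L/s.
New flow: 67 L/min ÷ 60 = 1.1167 L/s.
PIP = Vt/C + R·V̇ + PEEP (constant-flow equation of motion).
Only the resistive term changes: ΔPIP = R × ΔV̇ = 6.3 × (1.1167 − 0.6333) = 6.3 × 0.4834 = 3.045 cmH2O.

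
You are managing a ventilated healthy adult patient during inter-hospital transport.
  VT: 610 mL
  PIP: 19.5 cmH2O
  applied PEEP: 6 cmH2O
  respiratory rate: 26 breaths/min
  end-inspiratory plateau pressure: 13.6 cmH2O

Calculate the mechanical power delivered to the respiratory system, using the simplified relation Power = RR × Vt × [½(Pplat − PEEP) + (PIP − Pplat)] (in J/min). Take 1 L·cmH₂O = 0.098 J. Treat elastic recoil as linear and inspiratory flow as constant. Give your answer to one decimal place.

Per-breath work = Vt × [½(Pplat−PEEP) + (PIP−Pplat)] = 0.610 × [0.5×7.6 + 5.9] = 0.610 × 9.7 = 5.917 L·cmH2O.
Power = 26 × 5.917 = 153.84 L·cmH2O/min.
× 0.098 J/(L·cmH2O) → 15.076 J/min.

15.1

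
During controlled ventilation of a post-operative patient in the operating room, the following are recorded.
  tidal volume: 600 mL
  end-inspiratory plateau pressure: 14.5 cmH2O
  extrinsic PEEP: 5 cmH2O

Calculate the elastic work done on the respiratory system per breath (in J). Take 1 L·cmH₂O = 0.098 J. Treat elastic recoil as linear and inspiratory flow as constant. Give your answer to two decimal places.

0.28

Elastic work ≈ ½ × (Pplat − PEEP) × Vt = 0.5 × (14.5 − 5) × 0.600 L = 0.5 × 9.5 × 0.600 = 2.85 L·cmH2O.
× 0.098 J/(L·cmH2O) → 0.2793 J.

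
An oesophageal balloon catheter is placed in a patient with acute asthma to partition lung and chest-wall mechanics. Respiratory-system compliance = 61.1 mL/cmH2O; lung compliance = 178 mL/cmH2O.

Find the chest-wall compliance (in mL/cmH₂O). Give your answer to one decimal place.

1/Ccw = 1/Crs − 1/CL.
1/Ccw = 1/61.1 − 1/178 = 0.01075.
Ccw = 93.023 mL/cmH2O.

93.0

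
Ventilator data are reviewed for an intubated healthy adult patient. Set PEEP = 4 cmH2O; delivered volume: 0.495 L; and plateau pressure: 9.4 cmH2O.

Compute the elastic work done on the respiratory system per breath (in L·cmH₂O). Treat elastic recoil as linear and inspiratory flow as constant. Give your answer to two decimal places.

1.34

Elastic work ≈ ½ × (Pplat − PEEP) × Vt = 0.5 × (9.4 − 4) × 0.495 L = 0.5 × 5.4 × 0.495 = 1.337 L·cmH2O.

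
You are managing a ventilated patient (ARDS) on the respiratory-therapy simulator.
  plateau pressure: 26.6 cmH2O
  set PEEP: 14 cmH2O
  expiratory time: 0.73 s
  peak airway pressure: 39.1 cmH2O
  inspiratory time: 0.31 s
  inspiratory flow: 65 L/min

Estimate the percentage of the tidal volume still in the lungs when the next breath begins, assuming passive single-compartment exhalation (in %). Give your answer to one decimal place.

9.3

Flow: 65 L/min ÷ 60 = 1.0833 L/s.
Vt = flow × Ti = 1.0833 L/s × 0.31 s × 1000 mL/L = 335.82 mL.
R = (PIP − Pplat)/V̇ = (39.1 − 26.6) / 1.0833 = 12.5/1.0833 = 11.539 cmH2O·s/L.
C = Vt/(Pplat − PEEP) = 335.82 / (26.6 − 14) = 335.82/12.6 = 26.652 mL/cmH2O.
τ = R × C = 11.539 × 0.02665 L/cmH2O = 0.3075 s.
Fraction remaining at end-expiration = e^(−Te/τ) = e^(−0.73/0.3075) = 0.09311 → 9.311%.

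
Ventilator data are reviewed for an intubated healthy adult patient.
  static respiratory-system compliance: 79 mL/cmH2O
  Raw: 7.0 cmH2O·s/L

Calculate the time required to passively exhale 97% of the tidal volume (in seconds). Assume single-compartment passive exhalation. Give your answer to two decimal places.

1.94

τ = R × C = 7.0 × 79 mL/cmH2O = 7.0 × 0.079 L/cmH2O = 0.553 s.
Exhaled fraction f = 1 − e^(−t/τ) → t = −τ·ln(1 − f) = −0.553·ln(0.03) = 1.939 s.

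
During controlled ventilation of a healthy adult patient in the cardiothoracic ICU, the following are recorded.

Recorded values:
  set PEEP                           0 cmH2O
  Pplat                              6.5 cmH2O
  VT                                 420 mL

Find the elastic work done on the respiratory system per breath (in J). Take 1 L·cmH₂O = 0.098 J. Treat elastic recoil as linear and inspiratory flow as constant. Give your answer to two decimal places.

Elastic work ≈ ½ × (Pplat − PEEP) × Vt = 0.5 × (6.5 − 0) × 0.420 L = 0.5 × 6.5 × 0.420 = 1.365 L·cmH2O.
× 0.098 J/(L·cmH2O) → 0.1338 J.

0.13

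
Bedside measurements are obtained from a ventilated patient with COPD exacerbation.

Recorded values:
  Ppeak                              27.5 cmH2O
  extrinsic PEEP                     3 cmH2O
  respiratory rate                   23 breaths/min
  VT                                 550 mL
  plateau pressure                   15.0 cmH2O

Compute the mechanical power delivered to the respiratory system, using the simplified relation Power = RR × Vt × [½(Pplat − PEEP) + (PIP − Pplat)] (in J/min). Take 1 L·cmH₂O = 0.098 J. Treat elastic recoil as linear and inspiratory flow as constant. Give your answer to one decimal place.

22.9

Per-breath work = Vt × [½(Pplat−PEEP) + (PIP−Pplat)] = 0.550 × [0.5×12.0 + 12.5] = 0.550 × 18.5 = 10.175 L·cmH2O.
Power = 23 × 10.175 = 234.03 L·cmH2O/min.
× 0.098 J/(L·cmH2O) → 22.935 J/min.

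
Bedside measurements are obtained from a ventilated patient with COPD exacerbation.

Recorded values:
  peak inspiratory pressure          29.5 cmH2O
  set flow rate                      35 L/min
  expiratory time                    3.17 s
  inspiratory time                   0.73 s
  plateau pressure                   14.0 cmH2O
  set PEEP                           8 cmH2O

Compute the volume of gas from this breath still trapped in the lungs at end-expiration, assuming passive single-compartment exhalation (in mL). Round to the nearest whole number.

79

Flow: 35 L/min ÷ 60 = 0.5833 L/s.
Vt = flow × Ti = 0.5833 L/s × 0.73 s × 1000 mL/L = 425.81 mL.
R = (PIP − Pplat)/V̇ = (29.5 − 14.0) / 0.5833 = 15.5/0.5833 = 26.573 cmH2O·s/L.
C = Vt/(Pplat − PEEP) = 425.81 / (14.0 − 8) = 425.81/6.0 = 70.968 mL/cmH2O.
τ = R × C = 26.573 × 0.07097 L/cmH2O = 1.886 s.
Fraction remaining = e^(−Te/τ) = e^(−3.17/1.886) = 0.1862.
Trapped volume = 425.81 × 0.1862 = 79.286 mL.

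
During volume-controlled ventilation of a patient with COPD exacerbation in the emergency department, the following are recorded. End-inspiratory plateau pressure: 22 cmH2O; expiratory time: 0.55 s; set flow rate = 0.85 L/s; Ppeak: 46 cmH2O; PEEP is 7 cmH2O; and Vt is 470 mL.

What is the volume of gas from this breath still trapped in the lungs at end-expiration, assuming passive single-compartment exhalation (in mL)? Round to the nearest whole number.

R = (PIP − Pplat)/V̇ = (46 − 22) / 0.85 = 24.0/0.85 = 28.235 cmH2O·s/L.
C = Vt/(Pplat − PEEP) = 470.0 / (22 − 7) = 470.0/15.0 = 31.333 mL/cmH2O.
τ = R × C = 28.235 × 0.03133 L/cmH2O = 0.8846 s.
Fraction remaining = e^(−Te/τ) = e^(−0.55/0.8846) = 0.537.
Trapped volume = 470.0 × 0.537 = 252.39 mL.

252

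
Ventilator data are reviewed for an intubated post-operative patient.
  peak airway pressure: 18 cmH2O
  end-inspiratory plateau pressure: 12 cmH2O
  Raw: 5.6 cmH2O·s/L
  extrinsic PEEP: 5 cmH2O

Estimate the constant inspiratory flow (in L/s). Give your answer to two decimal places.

1.07

flow = (PIP − Pplat) / Raw = 6.0 / 5.6 = 1.071 L/s.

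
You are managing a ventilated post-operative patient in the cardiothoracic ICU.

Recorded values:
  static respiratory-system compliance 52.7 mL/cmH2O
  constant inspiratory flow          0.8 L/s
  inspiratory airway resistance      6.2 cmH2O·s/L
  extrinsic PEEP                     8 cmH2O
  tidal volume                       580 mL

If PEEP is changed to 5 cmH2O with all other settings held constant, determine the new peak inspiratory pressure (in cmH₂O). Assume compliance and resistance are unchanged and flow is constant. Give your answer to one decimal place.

21.0

PIP = Vt/C + R·V̇ + PEEP (constant-flow equation of motion).
Only the baseline term changes: ΔPIP = ΔPEEP = 5 − 8 = -3.0 cmH2O.
Original PIP = 580/52.7 + 6.2×0.8 + 8 = 23.966 cmH2O; new PIP = 23.966 + (-3.0) = 20.966 cmH2O.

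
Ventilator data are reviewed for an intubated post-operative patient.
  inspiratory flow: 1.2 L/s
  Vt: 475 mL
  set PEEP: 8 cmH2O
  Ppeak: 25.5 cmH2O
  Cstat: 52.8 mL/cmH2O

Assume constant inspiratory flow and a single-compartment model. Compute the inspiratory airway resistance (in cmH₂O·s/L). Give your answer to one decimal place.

Equation of motion (constant flow): PIP = Vt/C + R·V̇ + PEEP.
R·V̇ = PIP − Vt/C − PEEP = 25.5 − 475/52.8 − 8 = 25.5 − 8.996 − 8 = 8.504 cmH2O.
R = 8.504 / 1.2 = 7.087 cmH2O·s/L.

7.1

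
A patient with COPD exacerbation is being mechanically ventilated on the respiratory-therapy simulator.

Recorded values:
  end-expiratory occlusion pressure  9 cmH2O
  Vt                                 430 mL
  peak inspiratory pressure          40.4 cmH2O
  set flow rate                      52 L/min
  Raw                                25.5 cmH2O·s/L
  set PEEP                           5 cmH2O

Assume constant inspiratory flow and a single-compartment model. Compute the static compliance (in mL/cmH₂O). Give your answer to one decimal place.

Flow: 52 L/min ÷ 60 = 0.8667 L/s.
Total PEEP = 9 cmH2O (set 5 + intrinsic 4); this is the baseline alveolar pressure.
Equation of motion (constant flow): PIP = Vt/C + R·V̇ + PEEP.
Vt/C = PIP − R·V̇ − PEEP = 40.4 − 25.5×0.8667 − 9 = 40.4 − 22.101 − 9 = 9.299 cmH2O.
C = Vt / 9.299 = 430 / 9.299 = 46.242 mL/cmH2O.

46.2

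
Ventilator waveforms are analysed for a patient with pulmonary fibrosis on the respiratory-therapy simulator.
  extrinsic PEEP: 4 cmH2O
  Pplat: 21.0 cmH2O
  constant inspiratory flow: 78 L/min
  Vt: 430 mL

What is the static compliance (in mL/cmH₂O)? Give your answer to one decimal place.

25.3

Cstat = Vt / (Pplat − PEEP) = 430 / (21.0 − 4) = 430 / 17.0 = 25.294 mL/cmH2O.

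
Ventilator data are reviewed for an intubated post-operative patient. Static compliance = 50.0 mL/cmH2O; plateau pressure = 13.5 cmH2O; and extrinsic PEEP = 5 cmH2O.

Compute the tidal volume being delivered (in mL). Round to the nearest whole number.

Vt = Cstat × (Pplat − PEEP) = 50.0 × (13.5 − 5) = 50.0 × 8.5 = 425.0 mL.

425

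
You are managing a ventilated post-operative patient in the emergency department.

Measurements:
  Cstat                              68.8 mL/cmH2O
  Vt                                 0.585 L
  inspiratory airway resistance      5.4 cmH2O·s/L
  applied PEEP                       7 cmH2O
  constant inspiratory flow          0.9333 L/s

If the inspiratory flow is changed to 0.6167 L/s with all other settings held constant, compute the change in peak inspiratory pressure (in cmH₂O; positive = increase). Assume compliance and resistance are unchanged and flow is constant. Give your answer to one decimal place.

-1.7

PIP = Vt/C + R·V̇ + PEEP (constant-flow equation of motion).
Only the resistive term changes: ΔPIP = R × ΔV̇ = 5.4 × (0.6167 − 0.9333) = 5.4 × -0.3166 = -1.71 cmH2O.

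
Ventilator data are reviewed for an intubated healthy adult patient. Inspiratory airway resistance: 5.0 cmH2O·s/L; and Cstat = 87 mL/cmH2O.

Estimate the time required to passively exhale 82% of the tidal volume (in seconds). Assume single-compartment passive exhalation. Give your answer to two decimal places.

τ = R × C = 5.0 × 87 mL/cmH2O = 5.0 × 0.087 L/cmH2O = 0.435 s.
Exhaled fraction f = 1 − e^(−t/τ) → t = −τ·ln(1 − f) = −0.435·ln(0.18) = 0.7459 s.

0.75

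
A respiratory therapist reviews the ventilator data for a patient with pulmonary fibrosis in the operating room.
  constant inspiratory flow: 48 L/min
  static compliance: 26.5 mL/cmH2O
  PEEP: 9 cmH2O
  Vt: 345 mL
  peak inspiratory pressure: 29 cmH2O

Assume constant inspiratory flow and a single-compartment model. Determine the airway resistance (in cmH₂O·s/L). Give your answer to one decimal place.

8.7

Flow: 48 L/min ÷ 60 = 0.8 L/s.
Equation of motion (constant flow): PIP = Vt/C + R·V̇ + PEEP.
R·V̇ = PIP − Vt/C − PEEP = 29 − 345/26.5 − 9 = 29 − 13.019 − 9 = 6.981 cmH2O.
R = 6.981 / 0.8 = 8.726 cmH2O·s/L.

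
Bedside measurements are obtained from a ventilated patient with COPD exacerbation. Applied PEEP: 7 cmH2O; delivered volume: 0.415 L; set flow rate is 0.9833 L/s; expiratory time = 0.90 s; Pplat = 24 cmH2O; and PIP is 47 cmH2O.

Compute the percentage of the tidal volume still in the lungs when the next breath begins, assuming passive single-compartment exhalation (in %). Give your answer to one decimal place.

20.7

R = (PIP − Pplat)/V̇ = (47 − 24) / 0.9833 = 23.0/0.9833 = 23.391 cmH2O·s/L.
C = Vt/(Pplat − PEEP) = 415.0 / (24 − 7) = 415.0/17.0 = 24.412 mL/cmH2O.
τ = R × C = 23.391 × 0.02441 L/cmH2O = 0.571 s.
Fraction remaining at end-expiration = e^(−Te/τ) = e^(−0.90/0.571) = 0.2068 → 20.68%.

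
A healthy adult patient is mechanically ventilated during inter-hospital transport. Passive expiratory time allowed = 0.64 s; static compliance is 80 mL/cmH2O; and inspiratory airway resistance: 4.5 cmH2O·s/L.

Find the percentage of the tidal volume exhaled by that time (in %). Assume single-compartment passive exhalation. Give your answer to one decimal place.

83.1

τ = R × C = 4.5 × 80 mL/cmH2O = 4.5 × 0.080 L/cmH2O = 0.36 s.
Passive exhalation: V(t)/V₀ = e^(−t/τ) = e^(−0.64/0.36) = 0.169.
Fraction exhaled = 1 − 0.169 = 0.831 → 83.1%.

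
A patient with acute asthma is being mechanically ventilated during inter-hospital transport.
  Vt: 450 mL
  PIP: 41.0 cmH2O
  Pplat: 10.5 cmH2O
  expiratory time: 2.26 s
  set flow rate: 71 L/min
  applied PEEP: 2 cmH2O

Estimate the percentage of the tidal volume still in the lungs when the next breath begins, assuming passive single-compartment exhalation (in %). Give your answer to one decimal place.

19.1

Flow: 71 L/min ÷ 60 = 1.1833 L/s.
R = (PIP − Pplat)/V̇ = (41.0 − 10.5) / 1.1833 = 30.5/1.1833 = 25.775 cmH2O·s/L.
C = Vt/(Pplat − PEEP) = 450.0 / (10.5 − 2) = 450.0/8.5 = 52.941 mL/cmH2O.
τ = R × C = 25.775 × 0.05294 L/cmH2O = 1.365 s.
Fraction remaining at end-expiration = e^(−Te/τ) = e^(−2.26/1.365) = 0.191 → 19.1%.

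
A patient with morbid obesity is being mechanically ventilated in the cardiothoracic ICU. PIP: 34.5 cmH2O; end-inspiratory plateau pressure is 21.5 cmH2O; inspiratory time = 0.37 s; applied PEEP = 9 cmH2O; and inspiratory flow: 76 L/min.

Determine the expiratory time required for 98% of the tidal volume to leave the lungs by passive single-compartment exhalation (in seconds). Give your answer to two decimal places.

1.51

Flow: 76 L/min ÷ 60 = 1.2667 L/s.
Vt = flow × Ti = 1.2667 L/s × 0.37 s × 1000 mL/L = 468.68 mL.
R = (PIP − Pplat)/V̇ = (34.5 − 21.5) / 1.2667 = 13.0/1.2667 = 10.263 cmH2O·s/L.
C = Vt/(Pplat − PEEP) = 468.68 / (21.5 − 9) = 468.68/12.5 = 37.494 mL/cmH2O.
τ = R × C = 10.263 × 0.03749 L/cmH2O = 0.3848 s.
t = −τ·ln(1 − 0.98) = −0.3848·ln(0.02) = 1.505 s.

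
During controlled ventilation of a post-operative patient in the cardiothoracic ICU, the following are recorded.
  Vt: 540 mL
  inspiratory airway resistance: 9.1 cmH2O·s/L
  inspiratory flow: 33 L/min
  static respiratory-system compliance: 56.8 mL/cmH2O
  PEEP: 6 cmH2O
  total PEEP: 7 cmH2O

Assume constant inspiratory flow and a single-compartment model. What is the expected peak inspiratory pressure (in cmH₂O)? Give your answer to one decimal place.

21.5

Flow: 33 L/min ÷ 60 = 0.55 L/s.
Total PEEP = 7 cmH2O (set 6 + intrinsic 1); this is the baseline alveolar pressure.
Equation of motion (constant flow): PIP = Vt/C + R·V̇ + PEEP.
PIP = 540/56.8 + 9.1×0.55 + 7 = 9.507 + 5.005 + 7 = 21.512 cmH2O.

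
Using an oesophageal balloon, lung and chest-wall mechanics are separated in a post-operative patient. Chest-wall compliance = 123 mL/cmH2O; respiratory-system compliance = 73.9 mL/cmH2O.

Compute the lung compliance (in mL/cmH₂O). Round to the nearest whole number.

185

1/CL = 1/Crs − 1/Ccw.
1/CL = 1/73.9 − 1/123 = 0.005402.
CL = 185.12 mL/cmH2O.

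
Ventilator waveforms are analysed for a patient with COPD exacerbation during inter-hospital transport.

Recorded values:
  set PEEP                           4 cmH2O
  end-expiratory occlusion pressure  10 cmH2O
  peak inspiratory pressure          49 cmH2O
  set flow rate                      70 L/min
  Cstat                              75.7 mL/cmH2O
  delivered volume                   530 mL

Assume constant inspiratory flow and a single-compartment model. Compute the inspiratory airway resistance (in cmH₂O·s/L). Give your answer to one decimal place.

27.4

Flow: 70 L/min ÷ 60 = 1.1667 L/s.
Total PEEP = 10 cmH2O (set 4 + intrinsic 6); this is the baseline alveolar pressure.
Equation of motion (constant flow): PIP = Vt/C + R·V̇ + PEEP.
R·V̇ = PIP − Vt/C − PEEP = 49 − 530/75.7 − 10 = 49 − 7.001 − 10 = 31.999 cmH2O.
R = 31.999 / 1.1667 = 27.427 cmH2O·s/L.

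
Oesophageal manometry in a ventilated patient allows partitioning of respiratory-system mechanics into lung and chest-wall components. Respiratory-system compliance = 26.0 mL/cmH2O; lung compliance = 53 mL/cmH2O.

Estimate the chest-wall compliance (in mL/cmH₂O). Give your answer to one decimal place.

51.0

1/Ccw = 1/Crs − 1/CL.
1/Ccw = 1/26.0 − 1/53 = 0.01959.
Ccw = 51.046 mL/cmH2O.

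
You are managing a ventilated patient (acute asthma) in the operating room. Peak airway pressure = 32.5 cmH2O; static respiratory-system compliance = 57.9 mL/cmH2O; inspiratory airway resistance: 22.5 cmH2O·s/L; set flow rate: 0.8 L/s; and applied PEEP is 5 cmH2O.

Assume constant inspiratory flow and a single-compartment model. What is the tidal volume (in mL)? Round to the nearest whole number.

Equation of motion (constant flow): PIP = Vt/C + R·V̇ + PEEP.
Vt/C = PIP − R·V̇ − PEEP = 32.5 − 18.0 − 5 = 9.5 cmH2O.
Vt = C × 9.5 = 57.9 × 9.5 = 550.05 mL.

550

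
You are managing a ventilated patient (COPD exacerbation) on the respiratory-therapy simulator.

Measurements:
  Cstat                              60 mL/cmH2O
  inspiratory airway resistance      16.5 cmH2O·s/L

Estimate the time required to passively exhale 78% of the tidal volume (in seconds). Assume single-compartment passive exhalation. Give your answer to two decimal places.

1.50

τ = R × C = 16.5 × 60 mL/cmH2O = 16.5 × 0.060 L/cmH2O = 0.99 s.
Exhaled fraction f = 1 − e^(−t/τ) → t = −τ·ln(1 − f) = −0.99·ln(0.22) = 1.499 s.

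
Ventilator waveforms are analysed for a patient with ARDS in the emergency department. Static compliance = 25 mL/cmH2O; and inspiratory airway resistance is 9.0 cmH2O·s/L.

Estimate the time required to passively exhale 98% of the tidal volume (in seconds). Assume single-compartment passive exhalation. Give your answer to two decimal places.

τ = R × C = 9.0 × 25 mL/cmH2O = 9.0 × 0.025 L/cmH2O = 0.225 s.
Exhaled fraction f = 1 − e^(−t/τ) → t = −τ·ln(1 − f) = −0.225·ln(0.02) = 0.8802 s.

0.88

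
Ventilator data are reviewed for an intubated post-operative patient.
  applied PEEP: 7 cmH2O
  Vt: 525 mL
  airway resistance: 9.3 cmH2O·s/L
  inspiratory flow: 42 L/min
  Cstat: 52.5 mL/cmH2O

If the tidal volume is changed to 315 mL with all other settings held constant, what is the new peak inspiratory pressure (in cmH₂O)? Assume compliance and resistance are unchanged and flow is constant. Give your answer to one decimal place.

19.5

Flow: 42 L/min ÷ 60 = 0.7 L/s.
PIP = Vt/C + R·V̇ + PEEP (constant-flow equation of motion).
Only the elastic term changes: ΔPIP = ΔVt / C = (315 − 525) / 52.5 = -4.0 cmH2O.
Original PIP = 525/52.5 + 9.3×0.7 + 7 = 23.51 cmH2O; new PIP = 23.51 + (-4.0) = 19.51 cmH2O.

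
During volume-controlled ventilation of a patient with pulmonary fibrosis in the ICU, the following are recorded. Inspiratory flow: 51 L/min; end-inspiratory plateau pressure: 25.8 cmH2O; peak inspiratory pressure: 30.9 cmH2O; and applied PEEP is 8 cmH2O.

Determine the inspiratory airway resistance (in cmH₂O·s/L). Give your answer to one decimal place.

Flow: 51 L/min ÷ 60 = 0.85 L/s.
Raw = (PIP − Pplat) / flow = (30.9 − 25.8) / 0.85 = 5.1 / 0.85 = 6.0 cmH2O·s/L.

6.0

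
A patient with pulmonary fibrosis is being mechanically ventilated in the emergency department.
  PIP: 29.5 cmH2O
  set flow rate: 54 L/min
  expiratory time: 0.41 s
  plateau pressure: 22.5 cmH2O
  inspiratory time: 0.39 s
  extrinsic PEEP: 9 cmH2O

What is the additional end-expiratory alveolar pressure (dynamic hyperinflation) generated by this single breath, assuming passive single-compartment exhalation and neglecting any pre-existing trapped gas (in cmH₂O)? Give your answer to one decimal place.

Flow: 54 L/min ÷ 60 = 0.9 L/s.
Vt = flow × Ti = 0.9 L/s × 0.39 s × 1000 mL/L = 351.0 mL.
R = (PIP − Pplat)/V̇ = (29.5 − 22.5) / 0.9 = 7.0/0.9 = 7.778 cmH2O·s/L.
C = Vt/(Pplat − PEEP) = 351.0 / (22.5 − 9) = 351.0/13.5 = 26.0 mL/cmH2O.
τ = R × C = 7.778 × 0.026 L/cmH2O = 0.2022 s.
Fraction remaining = e^(−Te/τ) = e^(−0.41/0.2022) = 0.1316; trapped volume = 351.0 × 0.1316 = 46.192 mL.
Additional alveolar pressure from trapping ≈ V_trapped / C = 46.192 / 26.0 = 1.777 cmH2O.

1.8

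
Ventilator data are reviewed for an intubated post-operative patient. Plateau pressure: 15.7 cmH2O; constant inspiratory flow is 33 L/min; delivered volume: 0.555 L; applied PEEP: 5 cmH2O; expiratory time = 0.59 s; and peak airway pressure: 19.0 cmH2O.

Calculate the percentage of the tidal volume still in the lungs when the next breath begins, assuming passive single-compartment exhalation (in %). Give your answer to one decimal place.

Flow: 33 L/min ÷ 60 = 0.55 L/s.
R = (PIP − Pplat)/V̇ = (19.0 − 15.7) / 0.55 = 3.3/0.55 = 6.0 cmH2O·s/L.
C = Vt/(Pplat − PEEP) = 555.0 / (15.7 − 5) = 555.0/10.7 = 51.869 mL/cmH2O.
τ = R × C = 6.0 × 0.05187 L/cmH2O = 0.3112 s.
Fraction remaining at end-expiration = e^(−Te/τ) = e^(−0.59/0.3112) = 0.1502 → 15.02%.

15.0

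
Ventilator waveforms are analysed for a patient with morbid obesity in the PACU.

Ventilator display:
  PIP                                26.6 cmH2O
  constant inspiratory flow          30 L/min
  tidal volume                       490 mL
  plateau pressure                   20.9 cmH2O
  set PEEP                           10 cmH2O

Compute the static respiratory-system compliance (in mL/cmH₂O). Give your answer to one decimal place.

45.0

Cstat = Vt / (Pplat − PEEP) = 490 / (20.9 − 10) = 490 / 10.9 = 44.954 mL/cmH2O.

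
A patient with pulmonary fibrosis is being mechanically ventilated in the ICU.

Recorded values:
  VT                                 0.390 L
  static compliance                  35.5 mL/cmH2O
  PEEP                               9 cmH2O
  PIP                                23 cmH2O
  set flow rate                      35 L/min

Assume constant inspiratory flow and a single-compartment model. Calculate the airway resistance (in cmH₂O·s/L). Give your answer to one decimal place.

Flow: 35 L/min ÷ 60 = 0.5833 L/s.
Equation of motion (constant flow): PIP = Vt/C + R·V̇ + PEEP.
R·V̇ = PIP − Vt/C − PEEP = 23 − 390/35.5 − 9 = 23 − 10.986 − 9 = 3.014 cmH2O.
R = 3.014 / 0.5833 = 5.167 cmH2O·s/L.

5.2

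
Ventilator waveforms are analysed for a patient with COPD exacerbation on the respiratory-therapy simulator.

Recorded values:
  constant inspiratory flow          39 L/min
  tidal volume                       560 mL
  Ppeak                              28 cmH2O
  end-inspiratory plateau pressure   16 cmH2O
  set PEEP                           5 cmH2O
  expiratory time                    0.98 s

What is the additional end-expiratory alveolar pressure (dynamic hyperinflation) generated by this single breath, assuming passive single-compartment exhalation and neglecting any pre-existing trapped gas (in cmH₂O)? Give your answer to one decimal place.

3.9

Flow: 39 L/min ÷ 60 = 0.65 L/s.
R = (PIP − Pplat)/V̇ = (28 − 16) / 0.65 = 12.0/0.65 = 18.462 cmH2O·s/L.
C = Vt/(Pplat − PEEP) = 560.0 / (16 − 5) = 560.0/11.0 = 50.909 mL/cmH2O.
τ = R × C = 18.462 × 0.05091 L/cmH2O = 0.9399 s.
Fraction remaining = e^(−Te/τ) = e^(−0.98/0.9399) = 0.3525; trapped volume = 560.0 × 0.3525 = 197.4 mL.
Additional alveolar pressure from trapping ≈ V_trapped / C = 197.4 / 50.909 = 3.878 cmH2O.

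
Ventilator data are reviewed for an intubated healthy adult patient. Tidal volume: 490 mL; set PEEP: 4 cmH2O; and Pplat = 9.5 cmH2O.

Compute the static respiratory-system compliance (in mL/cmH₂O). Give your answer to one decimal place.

Cstat = Vt / (Pplat − PEEP) = 490 / (9.5 − 4) = 490 / 5.5 = 89.091 mL/cmH2O.

89.1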